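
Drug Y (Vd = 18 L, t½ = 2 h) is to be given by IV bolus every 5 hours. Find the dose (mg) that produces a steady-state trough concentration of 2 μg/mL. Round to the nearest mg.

τ/t½ = 5/2 ≈ 2.5, so f = (1/2)^(5/2) ≈ 0.176777.
Cmin,ss = (D/Vd)·f/(1−f), so D = Cmin,ss·Vd·(1−f)/f.
D = 2 × 18 × (1−f)/f ≈ 2 × 18 × 4.65684 ≈ 167.65 mg.

168 mg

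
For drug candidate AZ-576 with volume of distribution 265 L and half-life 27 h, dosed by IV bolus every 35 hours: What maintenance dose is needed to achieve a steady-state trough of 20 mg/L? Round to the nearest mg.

7717 mg

τ/t½ = 35/27 ≈ 1.2963, so f = (1/2)^(35/27) ≈ 0.407170.
Cmin,ss = (D/Vd)·f/(1−f), so D = Cmin,ss·Vd·(1−f)/f.
D = 20 × 265 × (1−f)/f ≈ 20 × 265 × 1.45598 ≈ 7716.69 mg.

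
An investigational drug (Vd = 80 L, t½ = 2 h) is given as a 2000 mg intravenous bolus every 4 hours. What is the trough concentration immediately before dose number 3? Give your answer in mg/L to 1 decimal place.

f = (1/2)^(τ/t½) = (1/2)^(4/2) ≈ 0.2500.
C₀ = D/Vd = 2000/80 ≈ 25.000 mg/L.
Before the 3rd dose, 2 doses have been given. Superposition: Cmin = C₀·(f + f²).
≈ 25.000 × (0.2500 + 0.0625) ≈ 25.000 × 0.3125 ≈ 7.812 mg/L.

7.8 mg/L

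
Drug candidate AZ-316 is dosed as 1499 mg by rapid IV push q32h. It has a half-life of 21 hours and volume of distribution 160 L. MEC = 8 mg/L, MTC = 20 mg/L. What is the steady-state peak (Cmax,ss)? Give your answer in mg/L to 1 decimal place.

14.4 mg/L

τ/t½ = 32/21 ≈ 1.5238, so fraction remaining f = (1/2)^(32/21) ≈ 0.3478.
Accumulation ratio R = 1/(1 − f) ≈ 1/0.6522 ≈ 1.5333.
Each bolus raises the concentration by D/Vd = 1499/160 ≈ 9.369 mg/L.
Steady-state peak Cmax,ss = C₀·R ≈ 9.369 × 1.5333 ≈ 14.365 mg/L.
Peak 14.4 mg/L vs MTC 20 mg/L: below toxic threshold.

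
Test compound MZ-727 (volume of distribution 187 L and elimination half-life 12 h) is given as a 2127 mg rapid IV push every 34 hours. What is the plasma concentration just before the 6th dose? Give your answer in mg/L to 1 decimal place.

f = (1/2)^(τ/t½) = (1/2)^(34/12) ≈ 0.1403.
C₀ = D/Vd = 2127/187 ≈ 11.374 mg/L.
Before the 6th dose, 5 doses have been given. Superposition: Cmin = C₀·(f + f² + … + f^5).
≈ 11.374 × (0.1403 + 0.0197 + 0.0028 + 0.0004 + 0.0001) ≈ 11.374 × 0.1633 ≈ 1.857 mg/L.

1.9 mg/L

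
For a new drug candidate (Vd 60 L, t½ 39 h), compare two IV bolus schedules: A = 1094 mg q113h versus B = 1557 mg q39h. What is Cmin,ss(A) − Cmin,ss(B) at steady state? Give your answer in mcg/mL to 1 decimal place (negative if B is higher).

-23.1 mcg/mL

Regimen A: f = (1/2)^(113/39) ≈ 0.1342; Cmin,ss = (1094/60)·f/(1−f) ≈ 2.826 mcg/mL.
Regimen B: f = (1/2)^(39/39) ≈ 0.5000; Cmin,ss = (1557/60)·f/(1−f) ≈ 25.950 mcg/mL.
Difference ≈ 2.826 − 25.950 ≈ -23.124 mcg/mL.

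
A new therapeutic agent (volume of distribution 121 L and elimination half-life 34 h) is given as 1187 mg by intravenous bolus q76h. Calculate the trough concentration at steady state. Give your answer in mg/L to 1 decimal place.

2.6 mg/L

k = ln2/t½ = ln2/34 ≈ 0.020387 h⁻¹; fraction remaining f = e^(−kτ) = e^(−0.020387×76) ≈ 0.2124.
Each bolus raises the concentration by D/Vd = 1187/121 ≈ 9.810 mg/L.
Steady-state trough Cmin,ss = C₀·f/(1−f) ≈ 9.810 × 0.2124/0.7876 ≈ 2.646 mg/L.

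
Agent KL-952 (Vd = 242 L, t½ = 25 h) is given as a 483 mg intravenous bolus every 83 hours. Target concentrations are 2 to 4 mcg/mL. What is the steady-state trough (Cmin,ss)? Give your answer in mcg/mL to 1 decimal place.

k = ln2/t½ = ln2/25 ≈ 0.027726 h⁻¹; fraction remaining f = e^(−kτ) = e^(−0.027726×83) ≈ 0.1001.
Accumulation ratio R = 1/(1 − f) ≈ 1/0.8999 ≈ 1.1112.
Each bolus raises the concentration by D/Vd = 483/242 ≈ 1.996 mcg/mL.
Steady-state peak Cmax,ss = C₀·R ≈ 1.996 × 1.1112 ≈ 2.218 mcg/mL.
One interval later, Cmin,ss = Cmax,ss·e^(−kτ) ≈ 2.218 × 0.1001 ≈ 0.222 mcg/mL.
Trough 0.2 mcg/mL vs MEC 2 mcg/mL: subtherapeutic.

0.2 mcg/mL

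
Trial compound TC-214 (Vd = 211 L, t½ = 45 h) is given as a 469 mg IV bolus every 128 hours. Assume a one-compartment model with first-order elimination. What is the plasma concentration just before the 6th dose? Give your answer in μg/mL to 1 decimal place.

f = (1/2)^(τ/t½) = (1/2)^(128/45) ≈ 0.1392.
C₀ = D/Vd = 469/211 ≈ 2.223 μg/mL.
Before the 6th dose, 5 doses have been given. Superposition: Cmin = C₀·(f + f² + … + f^5).
≈ 2.223 × (0.1392 + 0.0194 + 0.0027 + 0.0004 + 0.0001) ≈ 2.223 × 0.1618 ≈ 0.360 μg/mL.

0.4 μg/mL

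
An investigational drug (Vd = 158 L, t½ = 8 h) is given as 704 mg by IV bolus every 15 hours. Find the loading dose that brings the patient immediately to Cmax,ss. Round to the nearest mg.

968 mg

f = (1/2)^(15/8) ≈ 0.272627; accumulation ratio R = 1/(1−f) ≈ 1.37481.
Loading dose to hit Cmax,ss on first dose: D_load = D_maint·R ≈ 704 × 1.37481 ≈ 967.87 mg.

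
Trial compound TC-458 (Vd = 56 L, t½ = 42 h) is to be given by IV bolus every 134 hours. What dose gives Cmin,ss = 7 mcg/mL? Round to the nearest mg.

τ/t½ = 134/42 ≈ 3.1905, so f = (1/2)^(134/42) ≈ 0.109540.
Cmin,ss = (D/Vd)·f/(1−f), so D = Cmin,ss·Vd·(1−f)/f.
D = 7 × 56 × (1−f)/f ≈ 7 × 56 × 8.12909 ≈ 3186.60 mg.

3187 mg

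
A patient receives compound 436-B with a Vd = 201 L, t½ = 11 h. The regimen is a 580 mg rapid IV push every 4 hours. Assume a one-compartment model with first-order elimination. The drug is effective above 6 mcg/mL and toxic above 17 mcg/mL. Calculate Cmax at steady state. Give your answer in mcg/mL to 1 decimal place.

13.0 mcg/mL

k = ln2/t½ = ln2/11 ≈ 0.063013 h⁻¹; fraction remaining f = e^(−kτ) = e^(−0.063013×4) ≈ 0.7772.
Accumulation ratio R = 1/(1 − f) ≈ 1/0.2228 ≈ 4.4883.
Each bolus raises the concentration by D/Vd = 580/201 ≈ 2.886 mcg/mL.
Cmax,ss = C₀/(1 − f) ≈ 2.886/0.2228 ≈ 12.953 mcg/mL.
Peak 13.0 mcg/mL vs MTC 17 mcg/mL: below toxic threshold.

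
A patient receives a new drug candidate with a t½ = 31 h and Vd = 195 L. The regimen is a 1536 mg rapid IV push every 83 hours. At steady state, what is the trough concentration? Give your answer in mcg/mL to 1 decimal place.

1.5 mcg/mL

k = ln2/t½ = ln2/31 ≈ 0.022360 h⁻¹; fraction remaining f = e^(−kτ) = e^(−0.022360×83) ≈ 0.1563.
Accumulation ratio R = 1/(1 − f) ≈ 1/0.8437 ≈ 1.1853.
Each bolus raises the concentration by D/Vd = 1536/195 ≈ 7.877 mcg/mL.
Cmax,ss = C₀/(1 − f) ≈ 7.877/0.8437 ≈ 9.336 mcg/mL.
Steady-state trough Cmin,ss = Cmax,ss·f ≈ 9.336 × 0.1563 ≈ 1.459 mcg/mL.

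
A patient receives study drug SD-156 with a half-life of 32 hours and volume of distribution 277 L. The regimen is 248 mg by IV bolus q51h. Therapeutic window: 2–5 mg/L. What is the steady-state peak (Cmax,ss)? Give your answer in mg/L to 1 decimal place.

1.3 mg/L

Over one 51-h interval, 51/32 ≈ 1.5938 half-lives elapse, leaving f ≈ 0.3313 of each dose.
Accumulation ratio R = 1/(1 − f) ≈ 1/0.6687 ≈ 1.4954.
Each bolus raises the concentration by D/Vd = 248/277 ≈ 0.895 mg/L.
Steady-state peak Cmax,ss = C₀·R ≈ 0.895 × 1.4954 ≈ 1.338 mg/L.
Peak 1.3 mg/L vs MTC 5 mg/L: below toxic threshold.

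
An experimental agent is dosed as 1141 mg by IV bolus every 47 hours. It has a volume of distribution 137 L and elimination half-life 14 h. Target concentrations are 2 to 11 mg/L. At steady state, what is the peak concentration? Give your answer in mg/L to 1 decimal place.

τ/t½ = 47/14 ≈ 3.3571, so fraction remaining f = (1/2)^(47/14) ≈ 0.0976.
Accumulation ratio R = 1/(1 − f) ≈ 1/0.9024 ≈ 1.1082.
Each bolus raises the concentration by D/Vd = 1141/137 ≈ 8.328 mg/L.
Steady-state peak Cmax,ss = C₀·R ≈ 8.328 × 1.1082 ≈ 9.229 mg/L.
Peak 9.2 mg/L vs MTC 11 mg/L: below toxic threshold.

9.2 mg/L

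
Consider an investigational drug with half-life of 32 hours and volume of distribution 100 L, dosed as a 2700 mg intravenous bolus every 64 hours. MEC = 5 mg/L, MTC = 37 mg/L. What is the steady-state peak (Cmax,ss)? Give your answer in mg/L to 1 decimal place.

The dosing interval is 2 half-lives, so f = 2^(−2) = 0.25.
Accumulation ratio R = 1/(1 − f) = 1/0.75 = 4/3.
Single-dose peak C₀ = D/Vd = 2700/100 = 27 mg/L.
Steady-state peak Cmax,ss = C₀·R = 27 × 4/3 ≈ 36.000 mg/L.
Peak 36.0 mg/L vs MTC 37 mg/L: below toxic threshold.

36.0 mg/L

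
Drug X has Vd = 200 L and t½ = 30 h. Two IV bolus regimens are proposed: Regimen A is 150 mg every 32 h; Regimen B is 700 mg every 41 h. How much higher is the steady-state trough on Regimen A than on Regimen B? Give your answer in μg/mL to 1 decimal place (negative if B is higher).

-1.5 μg/mL

Regimen A: f = (1/2)^(32/30) ≈ 0.4774; Cmin,ss = (150/200)·f/(1−f) ≈ 0.685 μg/mL.
Regimen B: f = (1/2)^(41/30) ≈ 0.3878; Cmin,ss = (700/200)·f/(1−f) ≈ 2.217 μg/mL.
Difference ≈ 0.685 − 2.217 ≈ -1.532 μg/mL.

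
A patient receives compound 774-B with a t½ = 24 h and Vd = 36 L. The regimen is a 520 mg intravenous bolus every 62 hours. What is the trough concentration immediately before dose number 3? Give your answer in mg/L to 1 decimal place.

f = (1/2)^(τ/t½) = (1/2)^(62/24) ≈ 0.1669.
C₀ = D/Vd = 520/36 ≈ 14.444 mg/L.
Before the 3rd dose, 2 doses have been given. Superposition: Cmin = C₀·(f + f²).
≈ 14.444 × (0.1669 + 0.0279) ≈ 14.444 × 0.1948 ≈ 2.814 mg/L.

2.8 mg/L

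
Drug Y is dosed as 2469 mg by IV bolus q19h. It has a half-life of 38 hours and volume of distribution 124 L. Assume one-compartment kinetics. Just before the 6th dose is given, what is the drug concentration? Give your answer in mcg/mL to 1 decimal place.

39.6 mcg/mL

f = (1/2)^(τ/t½) = (1/2)^(19/38) ≈ 0.7071.
C₀ = D/Vd = 2469/124 ≈ 19.911 mcg/mL.
Before the 6th dose, 5 doses have been given. Superposition: Cmin = C₀·(f + f² + … + f^5).
≈ 19.911 × (0.7071 + 0.5000 + 0.3535 + 0.2500 + 0.1768) ≈ 19.911 × 1.9874 ≈ 39.571 mcg/mL.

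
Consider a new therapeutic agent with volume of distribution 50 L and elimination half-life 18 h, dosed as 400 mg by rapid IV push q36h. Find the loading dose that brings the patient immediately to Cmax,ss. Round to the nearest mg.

f = (1/2)^(36/18) ≈ 0.250000; accumulation ratio R = 1/(1−f) ≈ 1.33333.
Loading dose to hit Cmax,ss on first dose: D_load = D_maint·R ≈ 400 × 1.33333 ≈ 533.33 mg.

533 mg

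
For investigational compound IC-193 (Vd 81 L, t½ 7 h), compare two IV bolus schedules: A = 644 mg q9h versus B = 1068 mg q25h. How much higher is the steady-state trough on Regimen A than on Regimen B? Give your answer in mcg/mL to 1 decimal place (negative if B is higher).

4.3 mcg/mL

Regimen A: f = (1/2)^(9/7) ≈ 0.4102; Cmin,ss = (644/81)·f/(1−f) ≈ 5.530 mcg/mL.
Regimen B: f = (1/2)^(25/7) ≈ 0.0841; Cmin,ss = (1068/81)·f/(1−f) ≈ 1.211 mcg/mL.
Difference ≈ 5.530 − 1.211 ≈ 4.319 mcg/mL.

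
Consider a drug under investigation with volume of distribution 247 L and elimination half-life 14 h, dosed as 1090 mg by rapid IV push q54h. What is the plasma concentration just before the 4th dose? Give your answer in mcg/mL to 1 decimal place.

0.3 mcg/mL

f = (1/2)^(τ/t½) = (1/2)^(54/14) ≈ 0.0690.
C₀ = D/Vd = 1090/247 ≈ 4.413 mcg/mL.
Before the 4th dose, 3 doses have been given. Superposition: Cmin = C₀·(f + f² + … + f^3).
≈ 4.413 × (0.0690 + 0.0048 + 0.0003) ≈ 4.413 × 0.0741 ≈ 0.327 mcg/mL.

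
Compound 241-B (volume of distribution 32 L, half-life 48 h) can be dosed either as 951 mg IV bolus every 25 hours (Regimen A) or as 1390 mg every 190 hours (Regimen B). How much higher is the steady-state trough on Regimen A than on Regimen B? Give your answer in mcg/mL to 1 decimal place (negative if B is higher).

65.4 mcg/mL

Regimen A: f = (1/2)^(25/48) ≈ 0.6970; Cmin,ss = (951/32)·f/(1−f) ≈ 68.363 mcg/mL.
Regimen B: f = (1/2)^(190/48) ≈ 0.0643; Cmin,ss = (1390/32)·f/(1−f) ≈ 2.985 mcg/mL.
Difference ≈ 68.363 − 2.985 ≈ 65.378 mcg/mL.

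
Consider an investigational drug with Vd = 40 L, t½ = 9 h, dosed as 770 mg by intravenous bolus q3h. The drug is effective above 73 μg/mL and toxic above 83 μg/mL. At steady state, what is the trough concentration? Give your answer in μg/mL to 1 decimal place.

74.1 μg/mL

τ/t½ = 3/9 ≈ 0.33333, so fraction remaining f = (1/2)^(3/9) ≈ 0.7937.
Accumulation ratio R = 1/(1 − f) ≈ 1/0.2063 ≈ 4.8473.
Single-dose peak C₀ = D/Vd = 770/40 ≈ 19.250 μg/mL.
Steady-state peak Cmax,ss = C₀·R ≈ 19.250 × 4.8473 ≈ 93.311 μg/mL.
Steady-state trough Cmin,ss = Cmax,ss·f ≈ 93.311 × 0.7937 ≈ 74.061 μg/mL.
Trough 74.1 μg/mL vs MEC 73 μg/mL: adequate.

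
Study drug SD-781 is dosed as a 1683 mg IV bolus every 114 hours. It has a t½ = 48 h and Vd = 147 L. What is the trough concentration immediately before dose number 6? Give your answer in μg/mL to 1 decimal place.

f = (1/2)^(τ/t½) = (1/2)^(114/48) ≈ 0.1928.
C₀ = D/Vd = 1683/147 ≈ 11.449 μg/mL.
Before the 6th dose, 5 doses have been given. Superposition: Cmin = C₀·(f + f² + … + f^5).
≈ 11.449 × (0.1928 + 0.0372 + 0.0072 + 0.0014 + 0.0003) ≈ 11.449 × 0.2389 ≈ 2.735 μg/mL.

2.7 μg/mL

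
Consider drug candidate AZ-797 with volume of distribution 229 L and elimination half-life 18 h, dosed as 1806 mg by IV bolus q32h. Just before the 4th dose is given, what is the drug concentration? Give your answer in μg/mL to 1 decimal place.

3.2 μg/mL

f = (1/2)^(τ/t½) = (1/2)^(32/18) ≈ 0.2916.
C₀ = D/Vd = 1806/229 ≈ 7.886 μg/mL.
Before the 4th dose, 3 doses have been given. Superposition: Cmin = C₀·(f + f² + … + f^3).
≈ 7.886 × (0.2916 + 0.0850 + 0.0248) ≈ 7.886 × 0.4014 ≈ 3.165 μg/mL.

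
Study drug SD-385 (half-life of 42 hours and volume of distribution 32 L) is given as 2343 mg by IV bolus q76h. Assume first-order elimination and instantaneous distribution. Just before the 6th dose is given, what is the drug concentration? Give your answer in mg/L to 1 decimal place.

29.2 mg/L

f = (1/2)^(τ/t½) = (1/2)^(76/42) ≈ 0.2853.
C₀ = D/Vd = 2343/32 ≈ 73.219 mg/L.
Before the 6th dose, 5 doses have been given. Superposition: Cmin = C₀·(f + f² + … + f^5).
≈ 73.219 × (0.2853 + 0.0814 + 0.0232 + 0.0066 + 0.0019) ≈ 73.219 × 0.3984 ≈ 29.170 mg/L.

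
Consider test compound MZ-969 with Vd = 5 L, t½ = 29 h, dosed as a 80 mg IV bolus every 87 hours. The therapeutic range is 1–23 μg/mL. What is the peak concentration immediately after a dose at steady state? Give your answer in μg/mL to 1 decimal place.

18.3 μg/mL

τ = 87 h = 3 half-lives, so f = (1/2)^3 = 0.125.
At steady state, R = 1/(1 − 0.125) = 8/7.
Single-dose peak C₀ = D/Vd = 80/5 = 16 μg/mL.
Steady-state peak Cmax,ss = C₀·R = 16 × 8/7 ≈ 18.286 μg/mL.
Peak 18.3 μg/mL vs MTC 23 μg/mL: below toxic threshold.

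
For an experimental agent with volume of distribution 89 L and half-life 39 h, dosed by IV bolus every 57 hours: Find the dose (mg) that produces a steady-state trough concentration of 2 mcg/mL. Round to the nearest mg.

τ/t½ = 57/39 ≈ 1.4615, so f = (1/2)^(57/39) ≈ 0.363106.
Cmin,ss = (D/Vd)·f/(1−f), so D = Cmin,ss·Vd·(1−f)/f.
D = 2 × 89 × (1−f)/f ≈ 2 × 89 × 1.75402 ≈ 312.22 mg.

312 mg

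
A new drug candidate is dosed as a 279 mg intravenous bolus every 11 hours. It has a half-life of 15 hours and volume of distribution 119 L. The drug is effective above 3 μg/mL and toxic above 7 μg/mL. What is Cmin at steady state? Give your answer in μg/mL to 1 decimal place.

k = ln2/t½ = ln2/15 ≈ 0.046210 h⁻¹; fraction remaining f = e^(−kτ) = e^(−0.046210×11) ≈ 0.6015.
Single-dose peak C₀ = D/Vd = 279/119 ≈ 2.345 μg/mL.
Steady-state trough Cmin,ss = C₀·f/(1−f) ≈ 2.345 × 0.6015/0.3985 ≈ 3.540 μg/mL.
Trough 3.5 μg/mL vs MEC 3 μg/mL: adequate.

3.5 μg/mL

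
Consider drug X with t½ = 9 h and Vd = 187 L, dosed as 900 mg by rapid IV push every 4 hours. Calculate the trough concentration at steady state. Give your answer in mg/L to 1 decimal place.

τ/t½ = 4/9 ≈ 0.44444, so fraction remaining f = (1/2)^(4/9) ≈ 0.7349.
Accumulation ratio R = 1/(1 − f) ≈ 1/0.2651 ≈ 3.7722.
Each bolus raises the concentration by D/Vd = 900/187 ≈ 4.813 mg/L.
Cmax,ss = C₀/(1 − f) ≈ 4.813/0.2651 ≈ 18.155 mg/L.
Steady-state trough Cmin,ss = Cmax,ss·f ≈ 18.155 × 0.7349 ≈ 13.342 mg/L.

13.3 mg/L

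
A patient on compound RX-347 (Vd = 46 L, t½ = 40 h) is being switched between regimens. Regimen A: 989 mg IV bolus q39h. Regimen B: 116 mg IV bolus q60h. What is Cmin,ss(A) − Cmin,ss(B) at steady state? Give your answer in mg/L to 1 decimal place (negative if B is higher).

20.9 mg/L

Regimen A: f = (1/2)^(39/40) ≈ 0.5087; Cmin,ss = (989/46)·f/(1−f) ≈ 22.261 mg/L.
Regimen B: f = (1/2)^(60/40) ≈ 0.3536; Cmin,ss = (116/46)·f/(1−f) ≈ 1.379 mg/L.
Difference ≈ 22.261 − 1.379 ≈ 20.882 mg/L.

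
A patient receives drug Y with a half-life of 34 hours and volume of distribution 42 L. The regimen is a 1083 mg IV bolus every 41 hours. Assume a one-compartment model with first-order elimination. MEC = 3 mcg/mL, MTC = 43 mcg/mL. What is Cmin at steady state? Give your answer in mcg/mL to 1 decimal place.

k = ln2/t½ = ln2/34 ≈ 0.020387 h⁻¹; fraction remaining f = e^(−kτ) = e^(−0.020387×41) ≈ 0.4335.
Each bolus raises the concentration by D/Vd = 1083/42 ≈ 25.786 mcg/mL.
Steady-state trough Cmin,ss = C₀·f/(1−f) ≈ 25.786 × 0.4335/0.5665 ≈ 19.732 mcg/mL.
Trough 19.7 mcg/mL vs MEC 3 mcg/mL: adequate.

19.7 mcg/mL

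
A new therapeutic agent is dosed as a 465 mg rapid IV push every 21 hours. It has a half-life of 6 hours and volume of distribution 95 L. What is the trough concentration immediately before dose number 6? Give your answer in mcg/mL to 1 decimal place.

0.5 mcg/mL

f = (1/2)^(τ/t½) = (1/2)^(21/6) ≈ 0.0884.
C₀ = D/Vd = 465/95 ≈ 4.895 mcg/mL.
Before the 6th dose, 5 doses have been given. Superposition: Cmin = C₀·(f + f² + … + f^5).
≈ 4.895 × (0.0884 + 0.0078 + 0.0007 + 0.0001 + 0.0000) ≈ 4.895 × 0.0970 ≈ 0.475 mcg/mL.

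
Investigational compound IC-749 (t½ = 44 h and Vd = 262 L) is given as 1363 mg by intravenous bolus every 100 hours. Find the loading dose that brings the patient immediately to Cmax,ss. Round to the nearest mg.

f = (1/2)^(100/44) ≈ 0.206938; accumulation ratio R = 1/(1−f) ≈ 1.26094.
Loading dose to hit Cmax,ss on first dose: D_load = D_maint·R ≈ 1363 × 1.26094 ≈ 1718.66 mg.

1719 mg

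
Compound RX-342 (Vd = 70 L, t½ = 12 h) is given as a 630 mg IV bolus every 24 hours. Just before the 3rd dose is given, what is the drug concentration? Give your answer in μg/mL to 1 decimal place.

f = (1/2)^(τ/t½) = (1/2)^(24/12) ≈ 0.2500.
C₀ = D/Vd = 630/70 ≈ 9.000 μg/mL.
Before the 3rd dose, 2 doses have been given. Superposition: Cmin = C₀·(f + f²).
≈ 9.000 × (0.2500 + 0.0625) ≈ 9.000 × 0.3125 ≈ 2.812 μg/mL.

2.8 μg/mL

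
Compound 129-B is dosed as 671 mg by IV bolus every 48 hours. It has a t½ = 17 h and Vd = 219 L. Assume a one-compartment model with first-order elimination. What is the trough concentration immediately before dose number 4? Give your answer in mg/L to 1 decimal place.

f = (1/2)^(τ/t½) = (1/2)^(48/17) ≈ 0.1413.
C₀ = D/Vd = 671/219 ≈ 3.064 mg/L.
Before the 4th dose, 3 doses have been given. Superposition: Cmin = C₀·(f + f² + … + f^3).
≈ 3.064 × (0.1413 + 0.0200 + 0.0028) ≈ 3.064 × 0.1641 ≈ 0.503 mg/L.

0.5 mg/L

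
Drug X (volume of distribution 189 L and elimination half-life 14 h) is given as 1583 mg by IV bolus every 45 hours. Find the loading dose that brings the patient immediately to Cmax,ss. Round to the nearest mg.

f = (1/2)^(45/14) ≈ 0.107747; accumulation ratio R = 1/(1−f) ≈ 1.12076.
Loading dose to hit Cmax,ss on first dose: D_load = D_maint·R ≈ 1583 × 1.12076 ≈ 1774.16 mg.

1774 mg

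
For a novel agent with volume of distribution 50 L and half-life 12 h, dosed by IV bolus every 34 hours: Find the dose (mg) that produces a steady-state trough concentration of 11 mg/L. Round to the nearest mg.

3370 mg

τ/t½ = 34/12 ≈ 2.8333, so f = (1/2)^(34/12) ≈ 0.140308.
Cmin,ss = (D/Vd)·f/(1−f), so D = Cmin,ss·Vd·(1−f)/f.
D = 11 × 50 × (1−f)/f ≈ 11 × 50 × 6.12718 ≈ 3369.95 mg.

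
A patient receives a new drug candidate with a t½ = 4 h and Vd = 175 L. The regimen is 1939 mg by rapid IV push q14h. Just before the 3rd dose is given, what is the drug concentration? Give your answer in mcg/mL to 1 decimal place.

1.1 mcg/mL

f = (1/2)^(τ/t½) = (1/2)^(14/4) ≈ 0.0884.
C₀ = D/Vd = 1939/175 ≈ 11.080 mcg/mL.
Before the 3rd dose, 2 doses have been given. Superposition: Cmin = C₀·(f + f²).
≈ 11.080 × (0.0884 + 0.0078) ≈ 11.080 × 0.0962 ≈ 1.066 mcg/mL.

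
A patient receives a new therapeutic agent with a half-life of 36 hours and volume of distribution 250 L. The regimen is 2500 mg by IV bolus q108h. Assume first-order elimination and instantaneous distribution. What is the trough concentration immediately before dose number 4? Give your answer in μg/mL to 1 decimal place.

1.4 μg/mL

f = (1/2)^(τ/t½) = (1/2)^(108/36) ≈ 0.1250.
C₀ = D/Vd = 2500/250 ≈ 10.000 μg/mL.
Before the 4th dose, 3 doses have been given. Superposition: Cmin = C₀·(f + f² + … + f^3).
≈ 10.000 × (0.1250 + 0.0156 + 0.0020) ≈ 10.000 × 0.1426 ≈ 1.426 μg/mL.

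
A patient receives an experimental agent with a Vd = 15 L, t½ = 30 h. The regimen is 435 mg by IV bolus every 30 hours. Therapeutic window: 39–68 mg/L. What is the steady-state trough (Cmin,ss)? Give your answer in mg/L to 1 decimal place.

τ = 30 h = 1 half-life, so f = (1/2)^1 = 0.5.
Accumulation ratio R = 1/(1 − f) = 1/0.5 = 2/1.
Single-dose peak C₀ = D/Vd = 435/15 = 29 mg/L.
Steady-state peak Cmax,ss = C₀·R = 29 × 2/1 ≈ 58.000 mg/L.
Steady-state trough Cmin,ss = Cmax,ss·f ≈ 58.000 × 0.5 ≈ 29.000 mg/L.
Trough 29.0 mg/L vs MEC 39 mg/L: subtherapeutic.

29.0 mg/L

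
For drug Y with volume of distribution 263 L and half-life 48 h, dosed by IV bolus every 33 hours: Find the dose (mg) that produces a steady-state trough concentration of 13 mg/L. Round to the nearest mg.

2087 mg

τ/t½ = 33/48 ≈ 0.6875, so f = (1/2)^(33/48) ≈ 0.620929.
Cmin,ss = (D/Vd)·f/(1−f), so D = Cmin,ss·Vd·(1−f)/f.
D = 13 × 263 × (1−f)/f ≈ 13 × 263 × 0.61049 ≈ 2087.27 mg.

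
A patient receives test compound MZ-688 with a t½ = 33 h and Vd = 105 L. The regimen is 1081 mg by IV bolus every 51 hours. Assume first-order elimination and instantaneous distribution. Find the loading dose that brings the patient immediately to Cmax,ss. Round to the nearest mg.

1644 mg

f = (1/2)^(51/33) ≈ 0.342588; accumulation ratio R = 1/(1−f) ≈ 1.52112.
Loading dose to hit Cmax,ss on first dose: D_load = D_maint·R ≈ 1081 × 1.52112 ≈ 1644.33 mg.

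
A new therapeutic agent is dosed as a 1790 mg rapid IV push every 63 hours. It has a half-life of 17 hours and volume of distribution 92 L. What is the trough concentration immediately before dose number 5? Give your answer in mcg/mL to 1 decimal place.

1.6 mcg/mL

f = (1/2)^(τ/t½) = (1/2)^(63/17) ≈ 0.0766.
C₀ = D/Vd = 1790/92 ≈ 19.457 mcg/mL.
Before the 5th dose, 4 doses have been given. Superposition: Cmin = C₀·(f + f² + … + f^4).
≈ 19.457 × (0.0766 + 0.0059 + 0.0004 + 0.0000) ≈ 19.457 × 0.0829 ≈ 1.613 mcg/mL.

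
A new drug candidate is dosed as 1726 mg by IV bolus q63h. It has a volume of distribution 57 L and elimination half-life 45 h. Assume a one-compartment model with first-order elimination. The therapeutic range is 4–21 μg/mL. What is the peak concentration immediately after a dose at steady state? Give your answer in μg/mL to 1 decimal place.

48.8 μg/mL

τ/t½ = 63/45 ≈ 1.4, so fraction remaining f = (1/2)^(63/45) ≈ 0.3789.
At steady state, accumulation factor R = 1/(1 − e^(−kτ)) ≈ 1.6100.
Each bolus raises the concentration by D/Vd = 1726/57 ≈ 30.281 μg/mL.
Steady-state peak Cmax,ss = C₀·R ≈ 30.281 × 1.6100 ≈ 48.752 μg/mL.
Peak 48.8 μg/mL vs MTC 21 μg/mL: exceeds toxic threshold.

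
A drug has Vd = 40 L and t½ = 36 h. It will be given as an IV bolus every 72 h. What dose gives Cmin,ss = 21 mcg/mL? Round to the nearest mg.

τ/t½ = 72/36 ≈ 2, so f = (1/2)^(72/36) ≈ 0.250000.
Cmin,ss = (D/Vd)·f/(1−f), so D = Cmin,ss·Vd·(1−f)/f.
D = 21 × 40 × (1−f)/f ≈ 21 × 40 × 3.00000 ≈ 2520.00 mg.

2520 mg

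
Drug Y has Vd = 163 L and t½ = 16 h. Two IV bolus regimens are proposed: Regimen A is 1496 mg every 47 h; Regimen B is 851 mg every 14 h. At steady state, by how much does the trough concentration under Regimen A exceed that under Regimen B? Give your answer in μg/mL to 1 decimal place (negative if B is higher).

-4.9 μg/mL

Regimen A: f = (1/2)^(47/16) ≈ 0.1305; Cmin,ss = (1496/163)·f/(1−f) ≈ 1.377 μg/mL.
Regimen B: f = (1/2)^(14/16) ≈ 0.5453; Cmin,ss = (851/163)·f/(1−f) ≈ 6.261 μg/mL.
Difference ≈ 1.377 − 6.261 ≈ -4.884 μg/mL.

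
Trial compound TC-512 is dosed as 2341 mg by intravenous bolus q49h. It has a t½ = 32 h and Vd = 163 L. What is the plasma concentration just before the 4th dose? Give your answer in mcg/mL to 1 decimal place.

7.3 mcg/mL

f = (1/2)^(τ/t½) = (1/2)^(49/32) ≈ 0.3460.
C₀ = D/Vd = 2341/163 ≈ 14.362 mcg/mL.
Before the 4th dose, 3 doses have been given. Superposition: Cmin = C₀·(f + f² + … + f^3).
≈ 14.362 × (0.3460 + 0.1197 + 0.0414) ≈ 14.362 × 0.5071 ≈ 7.283 mcg/mL.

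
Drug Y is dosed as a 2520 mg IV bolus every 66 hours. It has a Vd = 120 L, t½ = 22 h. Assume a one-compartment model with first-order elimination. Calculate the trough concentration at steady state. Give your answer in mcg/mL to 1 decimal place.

τ = 66 h = 3 half-lives, so f = (1/2)^3 = 0.125.
At steady state, R = 1/(1 − 0.125) = 8/7.
Single-dose peak C₀ = D/Vd = 2520/120 = 21 mcg/mL.
Steady-state peak Cmax,ss = C₀·R = 21 × 8/7 ≈ 24.000 mcg/mL.
Steady-state trough Cmin,ss = Cmax,ss·f ≈ 24.000 × 0.125 ≈ 3.000 mcg/mL.

3.0 mcg/mL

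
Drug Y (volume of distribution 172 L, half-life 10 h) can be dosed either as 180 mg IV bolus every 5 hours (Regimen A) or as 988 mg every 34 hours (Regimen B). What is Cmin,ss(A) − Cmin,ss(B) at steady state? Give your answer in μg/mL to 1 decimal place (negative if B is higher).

Regimen A: f = (1/2)^(5/10) ≈ 0.7071; Cmin,ss = (180/172)·f/(1−f) ≈ 2.526 μg/mL.
Regimen B: f = (1/2)^(34/10) ≈ 0.0947; Cmin,ss = (988/172)·f/(1−f) ≈ 0.601 μg/mL.
Difference ≈ 2.526 − 0.601 ≈ 1.925 μg/mL.

1.9 μg/mL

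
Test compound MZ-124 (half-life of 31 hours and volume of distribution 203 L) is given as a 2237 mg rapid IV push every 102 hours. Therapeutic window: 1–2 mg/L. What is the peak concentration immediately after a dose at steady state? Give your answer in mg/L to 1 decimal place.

k = ln2/t½ = ln2/31 ≈ 0.022360 h⁻¹; fraction remaining f = e^(−kτ) = e^(−0.022360×102) ≈ 0.1022.
At steady state, accumulation factor R = 1/(1 − e^(−kτ)) ≈ 1.1138.
Single-dose peak C₀ = D/Vd = 2237/203 ≈ 11.020 mg/L.
Steady-state peak Cmax,ss = C₀·R ≈ 11.020 × 1.1138 ≈ 12.274 mg/L.
Peak 12.3 mg/L vs MTC 2 mg/L: exceeds toxic threshold.

12.3 mg/L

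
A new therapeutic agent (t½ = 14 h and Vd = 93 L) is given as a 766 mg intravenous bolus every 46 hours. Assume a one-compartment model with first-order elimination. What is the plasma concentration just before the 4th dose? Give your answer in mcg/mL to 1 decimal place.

0.9 mcg/mL

f = (1/2)^(τ/t½) = (1/2)^(46/14) ≈ 0.1025.
C₀ = D/Vd = 766/93 ≈ 8.237 mcg/mL.
Before the 4th dose, 3 doses have been given. Superposition: Cmin = C₀·(f + f² + … + f^3).
≈ 8.237 × (0.1025 + 0.0105 + 0.0011) ≈ 8.237 × 0.1141 ≈ 0.940 mcg/mL.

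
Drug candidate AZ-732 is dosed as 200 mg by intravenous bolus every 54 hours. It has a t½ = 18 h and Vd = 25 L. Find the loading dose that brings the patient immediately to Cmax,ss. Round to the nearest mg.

f = (1/2)^(54/18) ≈ 0.125000; accumulation ratio R = 1/(1−f) ≈ 1.14286.
Loading dose to hit Cmax,ss on first dose: D_load = D_maint·R ≈ 200 × 1.14286 ≈ 228.57 mg.

229 mg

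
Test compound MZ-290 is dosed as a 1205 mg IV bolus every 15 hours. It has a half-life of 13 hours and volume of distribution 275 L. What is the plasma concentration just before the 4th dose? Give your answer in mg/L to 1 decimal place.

f = (1/2)^(τ/t½) = (1/2)^(15/13) ≈ 0.4494.
C₀ = D/Vd = 1205/275 ≈ 4.382 mg/L.
Before the 4th dose, 3 doses have been given. Superposition: Cmin = C₀·(f + f² + … + f^3).
≈ 4.382 × (0.4494 + 0.2020 + 0.0908) ≈ 4.382 × 0.7422 ≈ 3.252 mg/L.

3.3 mg/L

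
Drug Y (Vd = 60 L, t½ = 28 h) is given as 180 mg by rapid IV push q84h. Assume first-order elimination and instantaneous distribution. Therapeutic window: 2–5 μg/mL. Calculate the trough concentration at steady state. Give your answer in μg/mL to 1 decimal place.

0.4 μg/mL

τ = 84 h = 3 half-lives, so f = (1/2)^3 = 0.125.
At steady state, R = 1/(1 − 0.125) = 8/7.
Single-dose peak C₀ = D/Vd = 180/60 = 3 μg/mL.
Steady-state peak Cmax,ss = C₀·R = 3 × 8/7 ≈ 3.429 μg/mL.
Steady-state trough Cmin,ss = Cmax,ss·f ≈ 3.429 × 0.125 ≈ 0.429 μg/mL.
Trough 0.4 μg/mL vs MEC 2 μg/mL: subtherapeutic.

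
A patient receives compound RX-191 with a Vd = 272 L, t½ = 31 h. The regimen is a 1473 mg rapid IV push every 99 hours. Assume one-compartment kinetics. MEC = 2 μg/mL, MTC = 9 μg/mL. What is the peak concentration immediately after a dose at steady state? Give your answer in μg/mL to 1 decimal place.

k = ln2/t½ = ln2/31 ≈ 0.022360 h⁻¹; fraction remaining f = e^(−kτ) = e^(−0.022360×99) ≈ 0.1093.
At steady state, accumulation factor R = 1/(1 − e^(−kτ)) ≈ 1.1227.
Each bolus raises the concentration by D/Vd = 1473/272 ≈ 5.415 μg/mL.
Steady-state peak Cmax,ss = C₀·R ≈ 5.415 × 1.1227 ≈ 6.079 μg/mL.
Peak 6.1 μg/mL vs MTC 9 μg/mL: below toxic threshold.

6.1 μg/mL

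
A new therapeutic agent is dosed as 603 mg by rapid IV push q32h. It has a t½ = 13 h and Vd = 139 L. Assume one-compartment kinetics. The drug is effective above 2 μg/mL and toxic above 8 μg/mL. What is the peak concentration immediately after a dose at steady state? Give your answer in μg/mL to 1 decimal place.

Over one 32-h interval, 32/13 ≈ 2.4615 half-lives elapse, leaving f ≈ 0.1816 of each dose.
At steady state, accumulation factor R = 1/(1 − e^(−kτ)) ≈ 1.2219.
Each bolus raises the concentration by D/Vd = 603/139 ≈ 4.338 μg/mL.
Steady-state peak Cmax,ss = C₀·R ≈ 4.338 × 1.2219 ≈ 5.301 μg/mL.
Peak 5.3 μg/mL vs MTC 8 μg/mL: below toxic threshold.

5.3 μg/mL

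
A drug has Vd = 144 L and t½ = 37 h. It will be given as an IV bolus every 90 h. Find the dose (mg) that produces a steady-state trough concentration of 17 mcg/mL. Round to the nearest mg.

10766 mg

τ/t½ = 90/37 ≈ 2.4324, so f = (1/2)^(90/37) ≈ 0.185253.
Cmin,ss = (D/Vd)·f/(1−f), so D = Cmin,ss·Vd·(1−f)/f.
D = 17 × 144 × (1−f)/f ≈ 17 × 144 × 4.39802 ≈ 10766.35 mg.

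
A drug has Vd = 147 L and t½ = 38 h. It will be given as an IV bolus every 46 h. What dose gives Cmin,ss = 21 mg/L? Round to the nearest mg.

4057 mg

τ/t½ = 46/38 ≈ 1.2105, so f = (1/2)^(46/38) ≈ 0.432111.
Cmin,ss = (D/Vd)·f/(1−f), so D = Cmin,ss·Vd·(1−f)/f.
D = 21 × 147 × (1−f)/f ≈ 21 × 147 × 1.31422 ≈ 4057.00 mg.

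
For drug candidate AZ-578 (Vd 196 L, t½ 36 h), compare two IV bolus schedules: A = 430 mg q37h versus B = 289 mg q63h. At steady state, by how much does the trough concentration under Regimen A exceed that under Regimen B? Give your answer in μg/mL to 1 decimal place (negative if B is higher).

Regimen A: f = (1/2)^(37/36) ≈ 0.4905; Cmin,ss = (430/196)·f/(1−f) ≈ 2.112 μg/mL.
Regimen B: f = (1/2)^(63/36) ≈ 0.2973; Cmin,ss = (289/196)·f/(1−f) ≈ 0.624 μg/mL.
Difference ≈ 2.112 − 0.624 ≈ 1.488 μg/mL.

1.5 μg/mL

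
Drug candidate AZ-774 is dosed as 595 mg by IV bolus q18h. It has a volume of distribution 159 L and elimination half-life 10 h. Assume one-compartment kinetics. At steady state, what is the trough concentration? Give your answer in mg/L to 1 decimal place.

1.5 mg/L

τ/t½ = 18/10 ≈ 1.8, so fraction remaining f = (1/2)^(18/10) ≈ 0.2872.
Accumulation ratio R = 1/(1 − f) ≈ 1/0.7128 ≈ 1.4029.
Single-dose peak C₀ = D/Vd = 595/159 ≈ 3.742 mg/L.
Steady-state peak Cmax,ss = C₀·R ≈ 3.742 × 1.4029 ≈ 5.250 mg/L.
Steady-state trough Cmin,ss = Cmax,ss·f ≈ 5.250 × 0.2872 ≈ 1.508 mg/L.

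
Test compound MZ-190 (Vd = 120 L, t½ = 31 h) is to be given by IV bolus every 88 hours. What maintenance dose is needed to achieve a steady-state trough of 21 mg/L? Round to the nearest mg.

τ/t½ = 88/31 ≈ 2.8387, so f = (1/2)^(88/31) ≈ 0.139786.
Cmin,ss = (D/Vd)·f/(1−f), so D = Cmin,ss·Vd·(1−f)/f.
D = 21 × 120 × (1−f)/f ≈ 21 × 120 × 6.15379 ≈ 15507.55 mg.

15508 mg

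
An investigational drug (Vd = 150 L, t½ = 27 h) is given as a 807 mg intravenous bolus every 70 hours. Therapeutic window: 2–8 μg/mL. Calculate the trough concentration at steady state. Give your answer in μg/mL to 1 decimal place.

τ/t½ = 70/27 ≈ 2.5926, so fraction remaining f = (1/2)^(70/27) ≈ 0.1658.
Single-dose peak C₀ = D/Vd = 807/150 ≈ 5.380 μg/mL.
Steady-state trough Cmin,ss = C₀·f/(1−f) ≈ 5.380 × 0.1658/0.8342 ≈ 1.069 μg/mL.
Trough 1.1 μg/mL vs MEC 2 μg/mL: subtherapeutic.

1.1 μg/mL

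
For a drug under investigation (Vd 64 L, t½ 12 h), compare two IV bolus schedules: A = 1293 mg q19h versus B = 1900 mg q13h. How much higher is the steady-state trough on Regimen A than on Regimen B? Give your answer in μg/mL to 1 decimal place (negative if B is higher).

-16.4 μg/mL

Regimen A: f = (1/2)^(19/12) ≈ 0.3337; Cmin,ss = (1293/64)·f/(1−f) ≈ 10.118 μg/mL.
Regimen B: f = (1/2)^(13/12) ≈ 0.4719; Cmin,ss = (1900/64)·f/(1−f) ≈ 26.528 μg/mL.
Difference ≈ 10.118 − 26.528 ≈ -16.410 μg/mL.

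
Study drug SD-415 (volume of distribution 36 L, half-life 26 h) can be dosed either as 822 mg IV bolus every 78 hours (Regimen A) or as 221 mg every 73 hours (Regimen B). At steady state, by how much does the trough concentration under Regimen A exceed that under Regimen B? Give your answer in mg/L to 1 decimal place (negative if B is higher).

Regimen A: f = (1/2)^(78/26) ≈ 0.1250; Cmin,ss = (822/36)·f/(1−f) ≈ 3.262 mg/L.
Regimen B: f = (1/2)^(73/26) ≈ 0.1428; Cmin,ss = (221/36)·f/(1−f) ≈ 1.023 mg/L.
Difference ≈ 3.262 − 1.023 ≈ 2.239 mg/L.

2.2 mg/L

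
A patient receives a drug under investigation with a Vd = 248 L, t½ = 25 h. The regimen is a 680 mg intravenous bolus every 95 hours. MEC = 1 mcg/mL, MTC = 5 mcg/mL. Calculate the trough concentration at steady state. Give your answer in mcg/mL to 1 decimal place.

0.2 mcg/mL

τ/t½ = 95/25 ≈ 3.8, so fraction remaining f = (1/2)^(95/25) ≈ 0.0718.
Each bolus raises the concentration by D/Vd = 680/248 ≈ 2.742 mcg/mL.
Steady-state trough Cmin,ss = C₀·f/(1−f) ≈ 2.742 × 0.0718/0.9282 ≈ 0.212 mcg/mL.
Trough 0.2 mcg/mL vs MEC 1 mcg/mL: subtherapeutic.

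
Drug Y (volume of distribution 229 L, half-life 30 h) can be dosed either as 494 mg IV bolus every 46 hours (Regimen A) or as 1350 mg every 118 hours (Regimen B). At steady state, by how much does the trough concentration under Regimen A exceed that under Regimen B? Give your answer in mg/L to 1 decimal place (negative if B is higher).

0.7 mg/L

Regimen A: f = (1/2)^(46/30) ≈ 0.3455; Cmin,ss = (494/229)·f/(1−f) ≈ 1.139 mg/L.
Regimen B: f = (1/2)^(118/30) ≈ 0.0655; Cmin,ss = (1350/229)·f/(1−f) ≈ 0.413 mg/L.
Difference ≈ 1.139 − 0.413 ≈ 0.726 mg/L.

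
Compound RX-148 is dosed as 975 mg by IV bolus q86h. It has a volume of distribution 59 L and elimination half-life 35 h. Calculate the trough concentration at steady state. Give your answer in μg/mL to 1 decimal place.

3.7 μg/mL

τ/t½ = 86/35 ≈ 2.4571, so fraction remaining f = (1/2)^(86/35) ≈ 0.1821.
At steady state, accumulation factor R = 1/(1 − e^(−kτ)) ≈ 1.2226.
Each bolus raises the concentration by D/Vd = 975/59 ≈ 16.525 μg/mL.
Cmax,ss = C₀/(1 − f) ≈ 16.525/0.8179 ≈ 20.204 μg/mL.
One interval later, Cmin,ss = Cmax,ss·e^(−kτ) ≈ 20.204 × 0.1821 ≈ 3.679 μg/mL.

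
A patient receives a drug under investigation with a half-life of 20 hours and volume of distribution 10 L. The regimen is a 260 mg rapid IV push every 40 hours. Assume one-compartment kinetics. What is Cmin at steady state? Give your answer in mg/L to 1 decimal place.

τ = 40 h = 2 half-lives, so f = (1/2)^2 = 0.25.
Accumulation ratio R = 1/(1 − f) = 1/0.75 = 4/3.
Single-dose peak C₀ = D/Vd = 260/10 = 26 mg/L.
Steady-state peak Cmax,ss = C₀·R = 26 × 4/3 ≈ 34.667 mg/L.
Steady-state trough Cmin,ss = Cmax,ss·f ≈ 34.667 × 0.25 ≈ 8.667 mg/L.

8.7 mg/L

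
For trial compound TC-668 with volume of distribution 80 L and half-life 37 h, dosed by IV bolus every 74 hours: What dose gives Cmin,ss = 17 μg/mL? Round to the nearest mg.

τ/t½ = 74/37 ≈ 2, so f = (1/2)^(74/37) ≈ 0.250000.
Cmin,ss = (D/Vd)·f/(1−f), so D = Cmin,ss·Vd·(1−f)/f.
D = 17 × 80 × (1−f)/f ≈ 17 × 80 × 3.00000 ≈ 4080.00 mg.

4080 mg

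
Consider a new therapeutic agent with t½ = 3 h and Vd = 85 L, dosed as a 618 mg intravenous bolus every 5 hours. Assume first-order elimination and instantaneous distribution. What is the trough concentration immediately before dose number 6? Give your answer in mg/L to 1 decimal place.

f = (1/2)^(τ/t½) = (1/2)^(5/3) ≈ 0.3150.
C₀ = D/Vd = 618/85 ≈ 7.271 mg/L.
Before the 6th dose, 5 doses have been given. Superposition: Cmin = C₀·(f + f² + … + f^5).
≈ 7.271 × (0.3150 + 0.0992 + 0.0313 + 0.0098 + 0.0031) ≈ 7.271 × 0.4584 ≈ 3.333 mg/L.

3.3 mg/L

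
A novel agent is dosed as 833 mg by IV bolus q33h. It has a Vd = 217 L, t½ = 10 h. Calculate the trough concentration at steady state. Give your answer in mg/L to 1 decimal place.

0.4 mg/L

Over one 33-h interval, 33/10 ≈ 3.3 half-lives elapse, leaving f ≈ 0.1015 of each dose.
Accumulation ratio R = 1/(1 − f) ≈ 1/0.8985 ≈ 1.1130.
Single-dose peak C₀ = D/Vd = 833/217 ≈ 3.839 mg/L.
Steady-state peak Cmax,ss = C₀·R ≈ 3.839 × 1.1130 ≈ 4.273 mg/L.
Steady-state trough Cmin,ss = Cmax,ss·f ≈ 4.273 × 0.1015 ≈ 0.434 mg/L.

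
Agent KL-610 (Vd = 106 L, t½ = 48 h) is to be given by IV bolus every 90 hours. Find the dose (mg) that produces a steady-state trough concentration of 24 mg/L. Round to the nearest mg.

6787 mg

τ/t½ = 90/48 ≈ 1.875, so f = (1/2)^(90/48) ≈ 0.272627.
Cmin,ss = (D/Vd)·f/(1−f), so D = Cmin,ss·Vd·(1−f)/f.
D = 24 × 106 × (1−f)/f ≈ 24 × 106 × 2.66802 ≈ 6787.44 mg.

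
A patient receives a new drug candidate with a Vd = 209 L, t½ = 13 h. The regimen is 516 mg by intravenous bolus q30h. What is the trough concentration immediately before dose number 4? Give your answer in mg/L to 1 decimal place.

f = (1/2)^(τ/t½) = (1/2)^(30/13) ≈ 0.2020.
C₀ = D/Vd = 516/209 ≈ 2.469 mg/L.
Before the 4th dose, 3 doses have been given. Superposition: Cmin = C₀·(f + f² + … + f^3).
≈ 2.469 × (0.2020 + 0.0408 + 0.0082) ≈ 2.469 × 0.2510 ≈ 0.620 mg/L.

0.6 mg/L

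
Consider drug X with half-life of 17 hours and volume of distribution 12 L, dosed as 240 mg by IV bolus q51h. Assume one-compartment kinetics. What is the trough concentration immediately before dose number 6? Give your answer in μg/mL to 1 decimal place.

f = (1/2)^(τ/t½) = (1/2)^(51/17) ≈ 0.1250.
C₀ = D/Vd = 240/12 ≈ 20.000 μg/mL.
Before the 6th dose, 5 doses have been given. Superposition: Cmin = C₀·(f + f² + … + f^5).
≈ 20.000 × (0.1250 + 0.0156 + 0.0020 + 0.0002 + 0.0000) ≈ 20.000 × 0.1428 ≈ 2.856 μg/mL.

2.9 μg/mL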